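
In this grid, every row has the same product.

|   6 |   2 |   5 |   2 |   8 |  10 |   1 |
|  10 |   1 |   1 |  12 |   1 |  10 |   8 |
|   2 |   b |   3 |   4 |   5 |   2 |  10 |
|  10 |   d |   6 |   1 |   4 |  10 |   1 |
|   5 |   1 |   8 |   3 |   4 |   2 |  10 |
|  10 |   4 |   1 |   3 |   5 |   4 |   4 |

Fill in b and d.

b = 4, d = 4

Rows 2 and 5 each multiply to 9600, so every row has product 9600.
Row 3: 2×3×4×5×2×10 = 2400, so the missing entry is 9600 ÷ 2400 = 4.
Row 4: 10×6×1×4×10×1 = 2400, so the missing entry is 9600 ÷ 2400 = 4.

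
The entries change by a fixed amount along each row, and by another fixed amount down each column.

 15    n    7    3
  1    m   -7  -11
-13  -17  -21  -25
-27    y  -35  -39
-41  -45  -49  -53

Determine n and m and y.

Along each row the entries change by -4 per step; down each column they change by -14.
Row 1: from 15 at column 1, stepping by -4 to column 2 gives 11.
Row 2: from 1 at column 1, stepping by -4 to column 2 gives -3.
Row 4: from -27 at column 1, stepping by -4 to column 2 gives -31.

n = 11, m = -3, y = -31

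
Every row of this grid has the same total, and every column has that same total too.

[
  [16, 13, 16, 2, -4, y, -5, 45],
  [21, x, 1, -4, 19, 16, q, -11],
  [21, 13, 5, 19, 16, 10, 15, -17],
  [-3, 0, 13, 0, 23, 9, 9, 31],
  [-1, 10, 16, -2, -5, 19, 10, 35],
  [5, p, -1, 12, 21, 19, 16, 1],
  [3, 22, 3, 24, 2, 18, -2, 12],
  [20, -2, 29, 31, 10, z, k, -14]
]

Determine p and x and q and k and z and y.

Rows 3 and 4 both sum to 82, so that's the common total.
The known cells in row 6 total 73, leaving 82 − 73 = 9 for the blank.
The known cells in column 2 total 65, leaving 82 − 65 = 17 for the blank.
The known cells in row 1 total 83, leaving 82 − 83 = -1 for the blank.
The known cells in row 2 total 59, leaving 82 − 59 = 23 for the blank.
The known cells in column 7 total 66, leaving 82 − 66 = 16 for the blank.
The known cells in row 8 total 90, leaving 82 − 90 = -8 for the blank.

p = 9, x = 17, q = 23, k = 16, z = -8, y = -1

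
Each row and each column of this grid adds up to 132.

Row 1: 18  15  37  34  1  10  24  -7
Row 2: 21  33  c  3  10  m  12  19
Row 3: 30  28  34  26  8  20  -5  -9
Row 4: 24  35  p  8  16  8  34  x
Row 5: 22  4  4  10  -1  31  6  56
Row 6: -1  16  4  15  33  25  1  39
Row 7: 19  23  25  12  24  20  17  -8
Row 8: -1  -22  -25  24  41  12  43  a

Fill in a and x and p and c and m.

Row 8 has -1 − 22 − 25 + 24 + 41 + 12 + 43 = 72; the blank must be 132 − 72 = 60.
Column 6 has 10 + 20 + 8 + 31 + 25 + 20 + 12 = 126; the blank must be 132 − 126 = 6.
Row 2 has 21 + 33 + 3 + 10 + 6 + 12 + 19 = 104; the blank must be 132 − 104 = 28.
Column 8 has -7 + 19 − 9 + 56 + 39 − 8 + 60 = 150; the blank must be 132 − 150 = -18.
Row 4 has 24 + 35 + 8 + 16 + 8 + 34 − 18 = 107; the blank must be 132 − 107 = 25.

a = 60, x = -18, p = 25, c = 28, m = 6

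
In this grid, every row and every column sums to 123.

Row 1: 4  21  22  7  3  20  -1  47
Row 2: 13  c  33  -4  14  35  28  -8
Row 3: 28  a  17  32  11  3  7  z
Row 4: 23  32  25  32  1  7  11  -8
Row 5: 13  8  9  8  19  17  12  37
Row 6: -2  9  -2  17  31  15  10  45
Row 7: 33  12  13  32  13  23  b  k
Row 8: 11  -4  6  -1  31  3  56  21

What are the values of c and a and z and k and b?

c = 12, a = 33, z = -8, k = -3, b = 0

Row 2 has 13 + 33 − 4 + 14 + 35 + 28 − 8 = 111; the blank must be 123 − 111 = 12.
Column 2 has 21 + 12 + 32 + 8 + 9 + 12 − 4 = 90; the blank must be 123 − 90 = 33.
Row 3 has 28 + 33 + 17 + 32 + 11 + 3 + 7 = 131; the blank must be 123 − 131 = -8.
Column 8 has 47 − 8 − 8 − 8 + 37 + 45 + 21 = 126; the blank must be 123 − 126 = -3.
Row 7 has 33 + 12 + 13 + 32 + 13 + 23 − 3 = 123; the blank must be 123 − 123 = 0.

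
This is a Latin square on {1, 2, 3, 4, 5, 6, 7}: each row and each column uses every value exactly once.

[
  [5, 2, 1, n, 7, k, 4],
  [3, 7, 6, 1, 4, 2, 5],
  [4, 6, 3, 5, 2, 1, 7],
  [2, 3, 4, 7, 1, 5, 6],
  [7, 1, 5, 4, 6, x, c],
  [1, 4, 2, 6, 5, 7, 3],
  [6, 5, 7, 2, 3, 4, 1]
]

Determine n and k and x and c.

Cell (5,7): column 7 already has {1, 3, 4, 5, 6, 7} → 2.
For row 5, column 6: row 5 already has {1, 2, 4, 5, 6, 7}; that leaves 3.
Cell (1,4): column 4 already has {1, 2, 4, 5, 6, 7} → 3.
For row 1, column 6: row 1 already has {1, 2, 3, 4, 5, 7}; that leaves 6.

n = 3, k = 6, x = 3, c = 2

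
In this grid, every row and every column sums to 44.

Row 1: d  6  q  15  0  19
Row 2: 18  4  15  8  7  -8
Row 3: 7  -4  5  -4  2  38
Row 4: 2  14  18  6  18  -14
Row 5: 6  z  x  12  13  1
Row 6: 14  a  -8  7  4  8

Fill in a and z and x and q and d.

a = 19, z = 5, x = 7, q = 7, d = -3

Column 1 has 18 + 7 + 2 + 6 + 14 = 47; the blank must be 44 − 47 = -3.
Row 6 has 14 − 8 + 7 + 4 + 8 = 25; the blank must be 44 − 25 = 19.
Row 1 has -3 + 6 + 15 + 0 + 19 = 37; the blank must be 44 − 37 = 7.
Column 3 has 7 + 15 + 5 + 18 − 8 = 37; the blank must be 44 − 37 = 7.
Row 5 has 6 + 7 + 12 + 13 + 1 = 39; the blank must be 44 − 39 = 5.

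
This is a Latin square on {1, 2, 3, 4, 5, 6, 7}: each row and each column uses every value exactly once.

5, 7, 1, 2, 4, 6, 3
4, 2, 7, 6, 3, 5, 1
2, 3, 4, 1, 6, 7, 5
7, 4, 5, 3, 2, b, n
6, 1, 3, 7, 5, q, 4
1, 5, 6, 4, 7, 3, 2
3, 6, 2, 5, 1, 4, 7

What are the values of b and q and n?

b = 1, q = 2, n = 6

Cell (5,6): row 5 already has {1, 3, 4, 5, 6, 7} → 2.
For row 4, column 6: column 6 already has {2, 3, 4, 5, 6, 7}; that leaves 1.
Cell (4,7): row 4 already has {1, 2, 3, 4, 5, 7} → 6.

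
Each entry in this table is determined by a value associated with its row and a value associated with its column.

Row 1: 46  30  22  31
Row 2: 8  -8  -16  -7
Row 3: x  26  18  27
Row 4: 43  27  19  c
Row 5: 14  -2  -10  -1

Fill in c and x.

c = 28, x = 42

The difference between any two rows is the same in every column — this is an addition table with the headers hidden.
Row 4 minus row 1 is 19 − 22 = -3, so its entry in column 4 is 31 + (-3) = 28.
Row 3 minus row 1 is 18 − 22 = -4, so its entry in column 1 is 46 + (-4) = 42.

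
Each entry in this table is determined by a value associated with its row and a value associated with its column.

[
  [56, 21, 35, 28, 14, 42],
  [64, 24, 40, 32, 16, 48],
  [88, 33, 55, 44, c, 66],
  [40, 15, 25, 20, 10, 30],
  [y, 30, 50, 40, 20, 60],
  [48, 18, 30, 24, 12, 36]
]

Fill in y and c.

Each row is a constant multiple of every other row — this is a multiplication table with the headers hidden.
Row 5 is 60/42 = 10/7 times row 1, so its entry in column 1 is 56 × 10/7 = 80.
Row 3 is 66/42 = 11/7 times row 1, so its entry in column 5 is 14 × 11/7 = 22.

y = 80, c = 22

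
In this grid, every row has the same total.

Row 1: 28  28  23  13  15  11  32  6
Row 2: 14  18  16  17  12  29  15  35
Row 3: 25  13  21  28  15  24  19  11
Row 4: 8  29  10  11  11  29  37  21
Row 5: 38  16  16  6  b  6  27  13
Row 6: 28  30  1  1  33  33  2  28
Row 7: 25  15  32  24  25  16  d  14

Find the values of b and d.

b = 34, d = 5

Row 2 sums to 156 and so does row 4; that's the common total.
In row 5 the known cells total 122, leaving 156 − 122 = 34.
In row 7 the known cells total 151, leaving 156 − 151 = 5.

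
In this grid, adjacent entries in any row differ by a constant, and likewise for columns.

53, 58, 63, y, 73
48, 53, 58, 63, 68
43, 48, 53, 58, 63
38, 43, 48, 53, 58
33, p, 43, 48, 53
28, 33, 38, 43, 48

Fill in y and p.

y = 68, p = 38

Along each row the entries change by 5 per step; down each column they change by -5.
Row 1: from 53 at column 1, stepping by 5 to column 4 gives 68.
Row 5: from 33 at column 1, stepping by 5 to column 2 gives 38.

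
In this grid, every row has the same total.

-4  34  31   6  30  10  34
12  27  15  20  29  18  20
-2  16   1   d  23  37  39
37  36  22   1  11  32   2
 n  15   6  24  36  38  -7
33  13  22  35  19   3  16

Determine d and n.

d = 27, n = 29

Row 1 sums to 141 and so does row 4; that's the common total.
In row 3 the known cells total 114, leaving 141 − 114 = 27.
In row 5 the known cells total 112, leaving 141 − 112 = 29.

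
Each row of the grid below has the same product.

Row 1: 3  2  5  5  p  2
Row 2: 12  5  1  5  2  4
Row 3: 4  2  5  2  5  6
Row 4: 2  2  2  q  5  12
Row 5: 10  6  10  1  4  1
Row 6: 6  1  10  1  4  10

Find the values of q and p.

Rows 3 and 5 each multiply to 2400, so every row has product 2400.
Row 4: 2×2×2×5×12 = 480, so the missing entry is 2400 ÷ 480 = 5.
Row 1: 3×2×5×5×2 = 300, so the missing entry is 2400 ÷ 300 = 8.

q = 5, p = 8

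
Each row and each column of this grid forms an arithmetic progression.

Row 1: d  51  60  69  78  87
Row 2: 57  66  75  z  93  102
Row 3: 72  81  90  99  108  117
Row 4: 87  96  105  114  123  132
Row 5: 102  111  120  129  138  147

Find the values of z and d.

Along each row the entries change by 9 per step; down each column they change by 15.
Row 2: from 57 at column 1, stepping by 9 to column 4 gives 84.
Row 1: from 51 at column 2, stepping by 9 to column 1 gives 42.

z = 84, d = 42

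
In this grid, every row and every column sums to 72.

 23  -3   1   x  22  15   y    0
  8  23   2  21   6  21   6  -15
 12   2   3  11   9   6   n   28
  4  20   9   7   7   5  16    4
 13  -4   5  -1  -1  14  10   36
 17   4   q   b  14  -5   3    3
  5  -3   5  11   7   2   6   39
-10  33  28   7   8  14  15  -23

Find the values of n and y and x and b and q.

Row 3: 12 + 2 + 3 + 11 + 9 + 6 + 28 = 71, so its missing entry is 72 − 71 = 1.
Column 7: 6 + 1 + 16 + 10 + 3 + 6 + 15 = 57, so its missing entry is 72 − 57 = 15.
Row 1: 23 − 3 + 1 + 22 + 15 + 15 + 0 = 73, so its missing entry is 72 − 73 = -1.
Column 4: -1 + 21 + 11 + 7 − 1 + 11 + 7 = 55, so its missing entry is 72 − 55 = 17.
Row 6: 17 + 4 + 17 + 14 − 5 + 3 + 3 = 53, so its missing entry is 72 − 53 = 19.

n = 1, y = 15, x = -1, b = 17, q = 19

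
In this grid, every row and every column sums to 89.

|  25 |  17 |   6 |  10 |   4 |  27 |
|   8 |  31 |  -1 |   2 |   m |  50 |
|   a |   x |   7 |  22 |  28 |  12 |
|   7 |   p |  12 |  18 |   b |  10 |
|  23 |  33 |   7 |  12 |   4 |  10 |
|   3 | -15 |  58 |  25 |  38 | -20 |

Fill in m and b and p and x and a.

The known cells in column 1 total 66, leaving 89 − 66 = 23 for the blank.
The known cells in row 3 total 92, leaving 89 − 92 = -3 for the blank.
The known cells in column 2 total 63, leaving 89 − 63 = 26 for the blank.
The known cells in row 4 total 73, leaving 89 − 73 = 16 for the blank.
The known cells in row 2 total 90, leaving 89 − 90 = -1 for the blank.

m = -1, b = 16, p = 26, x = -3, a = 23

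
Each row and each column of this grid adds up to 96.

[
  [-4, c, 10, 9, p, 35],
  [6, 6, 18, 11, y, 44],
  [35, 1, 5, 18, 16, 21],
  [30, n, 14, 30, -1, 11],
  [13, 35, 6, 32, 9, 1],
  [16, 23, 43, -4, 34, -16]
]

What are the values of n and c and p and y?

Row 4 has 30 + 14 + 30 − 1 + 11 = 84; the blank must be 96 − 84 = 12.
Row 2 has 6 + 6 + 18 + 11 + 44 = 85; the blank must be 96 − 85 = 11.
Column 5 has 11 + 16 − 1 + 9 + 34 = 69; the blank must be 96 − 69 = 27.
Row 1 has -4 + 10 + 9 + 27 + 35 = 77; the blank must be 96 − 77 = 19.

n = 12, c = 19, p = 27, y = 11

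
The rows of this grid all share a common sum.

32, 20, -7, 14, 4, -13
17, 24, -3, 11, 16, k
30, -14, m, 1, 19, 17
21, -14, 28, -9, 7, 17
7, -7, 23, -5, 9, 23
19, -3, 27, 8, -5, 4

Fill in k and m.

Rows 4 and 6 both add up to 50, so every row sums to 50.
Row 2: 17 + 24 − 3 + 11 + 16 = 65, so the missing entry is 50 − 65 = -15.
Row 3: 30 − 14 + 1 + 19 + 17 = 53, so the missing entry is 50 − 53 = -3.

k = -15, m = -3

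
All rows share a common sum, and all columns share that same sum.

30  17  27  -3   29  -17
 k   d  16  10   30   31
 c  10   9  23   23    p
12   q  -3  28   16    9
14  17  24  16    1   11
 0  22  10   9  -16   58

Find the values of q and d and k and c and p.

Rows 1 and 5 both sum to 83, so that's the common total.
Row 4 has 12 − 3 + 28 + 16 + 9 = 62; the blank must be 83 − 62 = 21.
Column 2 has 17 + 10 + 21 + 17 + 22 = 87; the blank must be 83 − 87 = -4.
Row 2 has -4 + 16 + 10 + 30 + 31 = 83; the blank must be 83 − 83 = 0.
Column 1 has 30 + 0 + 12 + 14 + 0 = 56; the blank must be 83 − 56 = 27.
Row 3 has 27 + 10 + 9 + 23 + 23 = 92; the blank must be 83 − 92 = -9.

q = 21, d = -4, k = 0, c = 27, p = -9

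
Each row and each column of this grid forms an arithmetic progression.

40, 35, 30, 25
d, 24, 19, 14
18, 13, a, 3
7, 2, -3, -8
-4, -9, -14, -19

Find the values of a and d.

Along each row the entries change by -5 per step; down each column they change by -11.
Row 3: from 18 at column 1, stepping by -5 to column 3 gives 8.
Row 2: from 24 at column 2, stepping by -5 to column 1 gives 29.

a = 8, d = 29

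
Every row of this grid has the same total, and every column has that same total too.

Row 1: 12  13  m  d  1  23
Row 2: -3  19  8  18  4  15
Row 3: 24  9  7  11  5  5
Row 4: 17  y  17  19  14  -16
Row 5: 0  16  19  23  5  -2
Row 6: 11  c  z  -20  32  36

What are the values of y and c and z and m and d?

Rows 2 and 3 both sum to 61, so that's the common total.
The known cells in row 4 total 51, leaving 61 − 51 = 10 for the blank.
The known cells in column 4 total 51, leaving 61 − 51 = 10 for the blank.
The known cells in column 2 total 67, leaving 61 − 67 = -6 for the blank.
The known cells in row 1 total 59, leaving 61 − 59 = 2 for the blank.
The known cells in row 6 total 53, leaving 61 − 53 = 8 for the blank.

y = 10, c = -6, z = 8, m = 2, d = 10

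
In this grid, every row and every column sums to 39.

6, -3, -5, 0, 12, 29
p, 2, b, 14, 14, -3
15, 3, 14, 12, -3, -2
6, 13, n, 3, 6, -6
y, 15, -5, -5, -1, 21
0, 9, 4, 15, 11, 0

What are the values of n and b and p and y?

Row 4 has 6 + 13 + 3 + 6 − 6 = 22; the blank must be 39 − 22 = 17.
Column 3 has -5 + 14 + 17 − 5 + 4 = 25; the blank must be 39 − 25 = 14.
Row 2 has 2 + 14 + 14 + 14 − 3 = 41; the blank must be 39 − 41 = -2.
Row 5 has 15 − 5 − 5 − 1 + 21 = 25; the blank must be 39 − 25 = 14.

n = 17, b = 14, p = -2, y = 14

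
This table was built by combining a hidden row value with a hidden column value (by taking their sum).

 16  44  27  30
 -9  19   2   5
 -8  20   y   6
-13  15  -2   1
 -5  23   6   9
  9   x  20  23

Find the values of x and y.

x = 37, y = 3

The difference between any two rows is the same in every column — this is an addition table with the headers hidden.
Row 6 minus row 1 is 23 − 30 = -7, so its entry in column 2 is 44 + (-7) = 37.
Row 3 minus row 1 is 6 − 30 = -24, so its entry in column 3 is 27 + (-24) = 3.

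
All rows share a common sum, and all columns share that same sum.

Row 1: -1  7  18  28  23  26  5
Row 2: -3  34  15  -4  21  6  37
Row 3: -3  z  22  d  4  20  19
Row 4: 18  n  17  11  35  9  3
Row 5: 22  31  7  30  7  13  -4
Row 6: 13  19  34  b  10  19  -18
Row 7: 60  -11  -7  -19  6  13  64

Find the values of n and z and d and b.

n = 13, z = 13, d = 31, b = 29

Rows 1 and 2 both sum to 106, so that's the common total.
Row 4: 18 + 17 + 11 + 35 + 9 + 3 = 93, so its missing entry is 106 − 93 = 13.
Row 6: 13 + 19 + 34 + 10 + 19 − 18 = 77, so its missing entry is 106 − 77 = 29.
Column 4: 28 − 4 + 11 + 30 + 29 − 19 = 75, so its missing entry is 106 − 75 = 31.
Row 3: -3 + 22 + 31 + 4 + 20 + 19 = 93, so its missing entry is 106 − 93 = 13.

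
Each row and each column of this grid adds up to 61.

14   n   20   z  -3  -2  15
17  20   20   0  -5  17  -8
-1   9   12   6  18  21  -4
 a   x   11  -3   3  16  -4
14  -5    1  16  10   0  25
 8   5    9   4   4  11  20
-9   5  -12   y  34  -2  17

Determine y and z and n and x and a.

Column 1: 14 + 17 − 1 + 14 + 8 − 9 = 43, so its missing entry is 61 − 43 = 18.
Row 4: 18 + 11 − 3 + 3 + 16 − 4 = 41, so its missing entry is 61 − 41 = 20.
Column 2: 20 + 9 + 20 − 5 + 5 + 5 = 54, so its missing entry is 61 − 54 = 7.
Row 1: 14 + 7 + 20 − 3 − 2 + 15 = 51, so its missing entry is 61 − 51 = 10.
Row 7: -9 + 5 − 12 + 34 − 2 + 17 = 33, so its missing entry is 61 − 33 = 28.

y = 28, z = 10, n = 7, x = 20, a = 18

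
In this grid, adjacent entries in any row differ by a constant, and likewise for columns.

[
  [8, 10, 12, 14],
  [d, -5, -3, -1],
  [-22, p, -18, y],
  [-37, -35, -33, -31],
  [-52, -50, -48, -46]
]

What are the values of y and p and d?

y = -16, p = -20, d = -7

Along each row the entries change by 2 per step; down each column they change by -15.
Row 3: from -22 at column 1, stepping by 2 to column 4 gives -16.
Row 3: from -22 at column 1, stepping by 2 to column 2 gives -20.
Row 2: from -5 at column 2, stepping by 2 to column 1 gives -7.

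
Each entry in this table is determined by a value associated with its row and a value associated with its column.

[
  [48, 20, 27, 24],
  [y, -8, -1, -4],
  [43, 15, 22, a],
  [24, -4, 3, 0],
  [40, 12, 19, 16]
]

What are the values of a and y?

a = 19, y = 20

The difference between any two rows is the same in every column — this is an addition table with the headers hidden.
Row 3 minus row 1 is 15 − 20 = -5, so its entry in column 4 is 24 + (-5) = 19.
Row 2 minus row 1 is -8 − 20 = -28, so its entry in column 1 is 48 + (-28) = 20.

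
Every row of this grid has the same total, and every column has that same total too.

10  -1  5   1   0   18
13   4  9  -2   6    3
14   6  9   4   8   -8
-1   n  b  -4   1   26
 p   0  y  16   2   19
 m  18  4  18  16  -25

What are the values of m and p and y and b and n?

Rows 1 and 2 both sum to 33, so that's the common total.
Column 2 has -1 + 4 + 6 + 0 + 18 = 27; the blank must be 33 − 27 = 6.
Row 6 has 18 + 4 + 18 + 16 − 25 = 31; the blank must be 33 − 31 = 2.
Column 1 has 10 + 13 + 14 − 1 + 2 = 38; the blank must be 33 − 38 = -5.
Row 5 has -5 + 0 + 16 + 2 + 19 = 32; the blank must be 33 − 32 = 1.
Row 4 has -1 + 6 − 4 + 1 + 26 = 28; the blank must be 33 − 28 = 5.

m = 2, p = -5, y = 1, b = 5, n = 6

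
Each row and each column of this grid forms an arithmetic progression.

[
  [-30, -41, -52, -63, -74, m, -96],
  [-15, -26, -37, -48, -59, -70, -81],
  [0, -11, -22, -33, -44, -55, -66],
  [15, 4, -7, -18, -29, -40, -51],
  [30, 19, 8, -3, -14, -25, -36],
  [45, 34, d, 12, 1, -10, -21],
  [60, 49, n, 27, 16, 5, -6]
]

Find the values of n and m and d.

Along each row the entries change by -11 per step; down each column they change by 15.
Row 7: from 60 at column 1, stepping by -11 to column 3 gives 38.
Row 1: from -30 at column 1, stepping by -11 to column 6 gives -85.
Row 6: from 45 at column 1, stepping by -11 to column 3 gives 23.

n = 38, m = -85, d = 23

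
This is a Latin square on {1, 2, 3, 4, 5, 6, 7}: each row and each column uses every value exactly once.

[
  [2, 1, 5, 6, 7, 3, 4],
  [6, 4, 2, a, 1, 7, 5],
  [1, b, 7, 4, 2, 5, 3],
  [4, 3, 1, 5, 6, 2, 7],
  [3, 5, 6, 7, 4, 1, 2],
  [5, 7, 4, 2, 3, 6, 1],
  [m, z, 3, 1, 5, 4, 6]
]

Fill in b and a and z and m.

Cell (2,4): row 2 already has {1, 2, 4, 5, 6, 7} → 3.
At (row 3, col 2): row 3 already has {1, 2, 3, 4, 5, 7}, so the value is 6.
At (row 7, col 2): column 2 already has {1, 3, 4, 5, 6, 7}, so the value is 2.
At (row 7, col 1): row 7 already has {1, 2, 3, 4, 5, 6}, so the value is 7.

b = 6, a = 3, z = 2, m = 7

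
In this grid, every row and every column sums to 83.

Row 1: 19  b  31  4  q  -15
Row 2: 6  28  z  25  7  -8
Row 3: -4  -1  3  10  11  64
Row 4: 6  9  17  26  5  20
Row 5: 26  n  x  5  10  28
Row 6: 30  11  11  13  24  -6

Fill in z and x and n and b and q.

The known cells in row 2 total 58, leaving 83 − 58 = 25 for the blank.
The known cells in column 5 total 57, leaving 83 − 57 = 26 for the blank.
The known cells in row 1 total 65, leaving 83 − 65 = 18 for the blank.
The known cells in column 3 total 87, leaving 83 − 87 = -4 for the blank.
The known cells in row 5 total 65, leaving 83 − 65 = 18 for the blank.

z = 25, x = -4, n = 18, b = 18, q = 26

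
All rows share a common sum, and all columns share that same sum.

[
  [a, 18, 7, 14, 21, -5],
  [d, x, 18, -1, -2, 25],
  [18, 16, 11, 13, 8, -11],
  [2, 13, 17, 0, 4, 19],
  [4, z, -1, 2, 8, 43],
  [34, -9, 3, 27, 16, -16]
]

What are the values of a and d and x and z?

Rows 3 and 4 both sum to 55, so that's the common total.
Row 5: 4 − 1 + 2 + 8 + 43 = 56, so its missing entry is 55 − 56 = -1.
Column 2: 18 + 16 + 13 − 1 − 9 = 37, so its missing entry is 55 − 37 = 18.
Row 2: 18 + 18 − 1 − 2 + 25 = 58, so its missing entry is 55 − 58 = -3.
Row 1: 18 + 7 + 14 + 21 − 5 = 55, so its missing entry is 55 − 55 = 0.

a = 0, d = -3, x = 18, z = -1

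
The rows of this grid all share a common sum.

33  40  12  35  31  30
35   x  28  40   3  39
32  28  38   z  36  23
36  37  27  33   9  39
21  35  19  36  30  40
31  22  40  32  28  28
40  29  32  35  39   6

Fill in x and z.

x = 36, z = 24

The complete rows each total 181.
Row 2 is missing 181 − 145 = 36 (since 35 + 28 + 40 + 3 + 39 = 145).
Row 3 is missing 181 − 157 = 24 (since 32 + 28 + 38 + 36 + 23 = 157).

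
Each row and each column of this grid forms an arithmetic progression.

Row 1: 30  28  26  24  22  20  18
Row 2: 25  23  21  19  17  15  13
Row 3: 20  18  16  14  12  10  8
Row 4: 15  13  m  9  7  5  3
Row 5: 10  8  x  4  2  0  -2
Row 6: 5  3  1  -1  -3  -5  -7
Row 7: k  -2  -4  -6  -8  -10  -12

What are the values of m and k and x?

Along each row the entries change by -2 per step; down each column they change by -5.
Row 4: from 15 at column 1, stepping by -2 to column 3 gives 11.
Row 7: from -2 at column 2, stepping by -2 to column 1 gives 0.
Row 5: from 10 at column 1, stepping by -2 to column 3 gives 6.

m = 11, k = 0, x = 6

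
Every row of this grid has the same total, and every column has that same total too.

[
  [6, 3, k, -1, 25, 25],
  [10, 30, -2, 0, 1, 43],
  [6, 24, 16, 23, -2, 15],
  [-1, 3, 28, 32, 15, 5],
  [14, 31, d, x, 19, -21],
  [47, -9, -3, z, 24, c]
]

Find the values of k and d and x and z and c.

k = 24, d = 19, x = 20, z = 8, c = 15

Rows 2 and 3 both sum to 82, so that's the common total.
Column 6: 25 + 43 + 15 + 5 − 21 = 67, so its missing entry is 82 − 67 = 15.
Row 1: 6 + 3 − 1 + 25 + 25 = 58, so its missing entry is 82 − 58 = 24.
Column 3: 24 − 2 + 16 + 28 − 3 = 63, so its missing entry is 82 − 63 = 19.
Row 5: 14 + 31 + 19 + 19 − 21 = 62, so its missing entry is 82 − 62 = 20.
Row 6: 47 − 9 − 3 + 24 + 15 = 74, so its missing entry is 82 − 74 = 8.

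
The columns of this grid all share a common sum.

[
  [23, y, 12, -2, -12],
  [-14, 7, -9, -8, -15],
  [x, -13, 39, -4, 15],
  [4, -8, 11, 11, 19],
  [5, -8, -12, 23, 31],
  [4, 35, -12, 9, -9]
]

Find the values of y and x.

Columns 3 and 5 both add up to 29, so every column sums to 29.
Column 2: 7 − 13 − 8 − 8 + 35 = 13, so the missing entry is 29 − 13 = 16.
Column 1: 23 − 14 + 4 + 5 + 4 = 22, so the missing entry is 29 − 22 = 7.

y = 16, x = 7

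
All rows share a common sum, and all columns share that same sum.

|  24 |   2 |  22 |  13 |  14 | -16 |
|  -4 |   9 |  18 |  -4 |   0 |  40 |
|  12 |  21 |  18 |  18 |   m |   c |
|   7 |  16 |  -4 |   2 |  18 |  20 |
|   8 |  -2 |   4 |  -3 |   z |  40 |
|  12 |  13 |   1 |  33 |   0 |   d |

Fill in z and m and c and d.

z = 12, m = 15, c = -25, d = 0

Rows 1 and 2 both sum to 59, so that's the common total.
Row 5: 8 − 2 + 4 − 3 + 40 = 47, so its missing entry is 59 − 47 = 12.
Column 5: 14 + 0 + 18 + 12 + 0 = 44, so its missing entry is 59 − 44 = 15.
Row 3: 12 + 21 + 18 + 18 + 15 = 84, so its missing entry is 59 − 84 = -25.
Row 6: 12 + 13 + 1 + 33 + 0 = 59, so its missing entry is 59 − 59 = 0.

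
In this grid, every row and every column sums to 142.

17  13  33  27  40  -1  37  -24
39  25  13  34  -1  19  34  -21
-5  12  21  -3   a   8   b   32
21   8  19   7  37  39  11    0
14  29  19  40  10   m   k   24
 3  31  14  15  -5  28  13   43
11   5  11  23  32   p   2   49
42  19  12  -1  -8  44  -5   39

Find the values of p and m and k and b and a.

p = 9, m = -4, k = 10, b = 40, a = 37

Column 5 has 40 − 1 + 37 + 10 − 5 + 32 − 8 = 105; the blank must be 142 − 105 = 37.
Row 7 has 11 + 5 + 11 + 23 + 32 + 2 + 49 = 133; the blank must be 142 − 133 = 9.
Column 6 has -1 + 19 + 8 + 39 + 28 + 9 + 44 = 146; the blank must be 142 − 146 = -4.
Row 5 has 14 + 29 + 19 + 40 + 10 − 4 + 24 = 132; the blank must be 142 − 132 = 10.
Row 3 has -5 + 12 + 21 − 3 + 37 + 8 + 32 = 102; the blank must be 142 − 102 = 40.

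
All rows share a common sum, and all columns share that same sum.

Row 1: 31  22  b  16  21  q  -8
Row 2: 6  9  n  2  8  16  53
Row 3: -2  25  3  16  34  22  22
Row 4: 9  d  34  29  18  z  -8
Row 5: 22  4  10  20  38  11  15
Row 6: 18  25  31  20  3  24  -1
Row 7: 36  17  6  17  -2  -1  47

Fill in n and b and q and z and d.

Rows 3 and 5 both sum to 120, so that's the common total.
Row 2: 6 + 9 + 2 + 8 + 16 + 53 = 94, so its missing entry is 120 − 94 = 26.
Column 2: 22 + 9 + 25 + 4 + 25 + 17 = 102, so its missing entry is 120 − 102 = 18.
Column 3: 26 + 3 + 34 + 10 + 31 + 6 = 110, so its missing entry is 120 − 110 = 10.
Row 1: 31 + 22 + 10 + 16 + 21 − 8 = 92, so its missing entry is 120 − 92 = 28.
Row 4: 9 + 18 + 34 + 29 + 18 − 8 = 100, so its missing entry is 120 − 100 = 20.

n = 26, b = 10, q = 28, z = 20, d = 18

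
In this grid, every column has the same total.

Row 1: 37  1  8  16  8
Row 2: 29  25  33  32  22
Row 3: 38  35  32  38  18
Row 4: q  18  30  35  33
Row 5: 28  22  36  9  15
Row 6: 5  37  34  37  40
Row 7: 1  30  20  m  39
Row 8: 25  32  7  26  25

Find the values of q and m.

q = 37, m = 7

Columns 3 and 5 both add up to 200, so every column sums to 200.
Column 1: 37 + 29 + 38 + 28 + 5 + 1 + 25 = 163, so the missing entry is 200 − 163 = 37.
Column 4: 16 + 32 + 38 + 35 + 9 + 37 + 26 = 193, so the missing entry is 200 − 193 = 7.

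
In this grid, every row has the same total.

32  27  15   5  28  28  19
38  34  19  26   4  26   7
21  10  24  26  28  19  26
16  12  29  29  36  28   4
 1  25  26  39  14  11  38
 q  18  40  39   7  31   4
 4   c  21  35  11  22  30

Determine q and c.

The complete rows each total 154.
Row 6 is missing 154 − 139 = 15 (since 18 + 40 + 39 + 7 + 31 + 4 = 139).
Row 7 is missing 154 − 123 = 31 (since 4 + 21 + 35 + 11 + 22 + 30 = 123).

q = 15, c = 31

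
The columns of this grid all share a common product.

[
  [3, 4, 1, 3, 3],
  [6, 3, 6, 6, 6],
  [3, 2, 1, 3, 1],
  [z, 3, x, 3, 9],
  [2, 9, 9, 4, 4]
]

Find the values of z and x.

z = 6, x = 12

Columns 2 and 5 each multiply to 648, so every column has product 648.
Column 1: 3×6×3×2 = 108, so the missing entry is 648 ÷ 108 = 6.
Column 3: 1×6×1×9 = 54, so the missing entry is 648 ÷ 54 = 12.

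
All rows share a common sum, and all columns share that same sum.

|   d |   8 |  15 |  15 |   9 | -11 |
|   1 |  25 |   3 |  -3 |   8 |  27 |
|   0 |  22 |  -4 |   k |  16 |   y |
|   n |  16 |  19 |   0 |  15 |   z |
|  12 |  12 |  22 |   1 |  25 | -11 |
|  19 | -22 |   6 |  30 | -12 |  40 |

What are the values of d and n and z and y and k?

d = 25, n = 4, z = 7, y = 9, k = 18

Rows 2 and 5 both sum to 61, so that's the common total.
The known cells in row 1 total 36, leaving 61 − 36 = 25 for the blank.
The known cells in column 1 total 57, leaving 61 − 57 = 4 for the blank.
The known cells in column 4 total 43, leaving 61 − 43 = 18 for the blank.
The known cells in row 3 total 52, leaving 61 − 52 = 9 for the blank.
The known cells in row 4 total 54, leaving 61 − 54 = 7 for the blank.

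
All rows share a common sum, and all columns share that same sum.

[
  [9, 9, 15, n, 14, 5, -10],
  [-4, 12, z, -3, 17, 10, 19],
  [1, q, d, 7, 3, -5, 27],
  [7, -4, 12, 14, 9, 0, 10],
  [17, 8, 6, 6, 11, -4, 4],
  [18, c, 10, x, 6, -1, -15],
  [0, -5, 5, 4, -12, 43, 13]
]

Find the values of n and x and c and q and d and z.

Rows 4 and 5 both sum to 48, so that's the common total.
Row 2 has -4 + 12 − 3 + 17 + 10 + 19 = 51; the blank must be 48 − 51 = -3.
Row 1 has 9 + 9 + 15 + 14 + 5 − 10 = 42; the blank must be 48 − 42 = 6.
Column 3 has 15 − 3 + 12 + 6 + 10 + 5 = 45; the blank must be 48 − 45 = 3.
Row 3 has 1 + 3 + 7 + 3 − 5 + 27 = 36; the blank must be 48 − 36 = 12.
Column 2 has 9 + 12 + 12 − 4 + 8 − 5 = 32; the blank must be 48 − 32 = 16.
Row 6 has 18 + 16 + 10 + 6 − 1 − 15 = 34; the blank must be 48 − 34 = 14.

n = 6, x = 14, c = 16, q = 12, d = 3, z = -3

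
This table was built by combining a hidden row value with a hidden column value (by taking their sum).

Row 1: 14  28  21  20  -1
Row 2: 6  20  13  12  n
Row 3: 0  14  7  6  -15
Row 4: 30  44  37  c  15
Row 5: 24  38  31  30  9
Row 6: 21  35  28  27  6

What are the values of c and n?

The difference between any two rows is the same in every column — this is an addition table with the headers hidden.
Row 4 minus row 1 is 30 − 14 = 16, so its entry in column 4 is 20 + 16 = 36.
Row 2 minus row 1 is 6 − 14 = -8, so its entry in column 5 is -1 + (-8) = -9.

c = 36, n = -9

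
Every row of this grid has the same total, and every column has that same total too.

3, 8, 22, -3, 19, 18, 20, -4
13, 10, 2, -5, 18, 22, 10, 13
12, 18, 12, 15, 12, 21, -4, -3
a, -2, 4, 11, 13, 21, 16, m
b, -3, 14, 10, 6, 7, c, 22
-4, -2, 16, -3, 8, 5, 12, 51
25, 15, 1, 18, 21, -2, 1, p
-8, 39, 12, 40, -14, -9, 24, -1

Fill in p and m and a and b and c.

p = 4, m = 1, a = 19, b = 23, c = 4

Rows 1 and 2 both sum to 83, so that's the common total.
The known cells in column 7 total 79, leaving 83 − 79 = 4 for the blank.
The known cells in row 5 total 60, leaving 83 − 60 = 23 for the blank.
The known cells in column 1 total 64, leaving 83 − 64 = 19 for the blank.
The known cells in row 4 total 82, leaving 83 − 82 = 1 for the blank.
The known cells in row 7 total 79, leaving 83 − 79 = 4 for the blank.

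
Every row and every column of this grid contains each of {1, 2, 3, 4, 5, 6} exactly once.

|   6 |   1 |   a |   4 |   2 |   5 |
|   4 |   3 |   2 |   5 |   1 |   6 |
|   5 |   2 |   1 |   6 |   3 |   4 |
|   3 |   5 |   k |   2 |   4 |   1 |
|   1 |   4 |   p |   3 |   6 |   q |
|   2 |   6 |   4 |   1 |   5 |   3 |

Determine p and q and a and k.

At (row 5, col 6): column 6 already has {1, 3, 4, 5, 6}, so the value is 2.
At (row 1, col 3): row 1 already has {1, 2, 4, 5, 6}, so the value is 3.
At (row 4, col 3): row 4 already has {1, 2, 3, 4, 5}, so the value is 6.
Cell (5,3): row 5 already has {1, 2, 3, 4, 6} → 5.

p = 5, q = 2, a = 3, k = 6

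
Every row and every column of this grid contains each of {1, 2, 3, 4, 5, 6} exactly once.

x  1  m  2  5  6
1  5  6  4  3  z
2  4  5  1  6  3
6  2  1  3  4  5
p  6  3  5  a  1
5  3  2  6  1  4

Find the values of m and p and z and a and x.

m = 4, p = 4, z = 2, a = 2, x = 3

Cell (5,5): column 5 already has {1, 3, 4, 5, 6} → 2.
Cell (5,1): row 5 already has {1, 2, 3, 5, 6} → 4.
Cell (1,1): column 1 already has {1, 2, 4, 5, 6} → 3.
For row 2, column 6: row 2 already has {1, 3, 4, 5, 6}; that leaves 2.
Cell (1,3): row 1 already has {1, 2, 3, 5, 6} → 4.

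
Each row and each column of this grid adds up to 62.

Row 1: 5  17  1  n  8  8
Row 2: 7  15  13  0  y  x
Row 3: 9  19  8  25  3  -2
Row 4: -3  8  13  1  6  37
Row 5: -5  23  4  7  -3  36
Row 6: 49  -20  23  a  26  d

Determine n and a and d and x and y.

n = 23, a = 6, d = -22, x = 5, y = 22

Row 1: 5 + 17 + 1 + 8 + 8 = 39, so its missing entry is 62 − 39 = 23.
Column 5: 8 + 3 + 6 − 3 + 26 = 40, so its missing entry is 62 − 40 = 22.
Row 2: 7 + 15 + 13 + 0 + 22 = 57, so its missing entry is 62 − 57 = 5.
Column 6: 8 + 5 − 2 + 37 + 36 = 84, so its missing entry is 62 − 84 = -22.
Row 6: 49 − 20 + 23 + 26 − 22 = 56, so its missing entry is 62 − 56 = 6.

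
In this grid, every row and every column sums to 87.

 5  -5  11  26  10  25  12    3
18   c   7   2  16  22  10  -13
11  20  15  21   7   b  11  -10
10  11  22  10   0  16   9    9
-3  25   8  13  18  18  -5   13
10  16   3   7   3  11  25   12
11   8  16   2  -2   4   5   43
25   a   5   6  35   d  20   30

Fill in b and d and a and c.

b = 12, d = -21, a = -13, c = 25

The known cells in row 2 total 62, leaving 87 − 62 = 25 for the blank.
The known cells in row 3 total 75, leaving 87 − 75 = 12 for the blank.
The known cells in column 6 total 108, leaving 87 − 108 = -21 for the blank.
The known cells in row 8 total 100, leaving 87 − 100 = -13 for the blank.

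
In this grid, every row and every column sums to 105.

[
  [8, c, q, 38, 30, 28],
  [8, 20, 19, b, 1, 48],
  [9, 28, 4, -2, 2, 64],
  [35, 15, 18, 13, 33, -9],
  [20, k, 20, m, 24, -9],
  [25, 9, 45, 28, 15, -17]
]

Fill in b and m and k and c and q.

Column 3: 19 + 4 + 18 + 20 + 45 = 106, so its missing entry is 105 − 106 = -1.
Row 1: 8 − 1 + 38 + 30 + 28 = 103, so its missing entry is 105 − 103 = 2.
Column 2: 2 + 20 + 28 + 15 + 9 = 74, so its missing entry is 105 − 74 = 31.
Row 5: 20 + 31 + 20 + 24 − 9 = 86, so its missing entry is 105 − 86 = 19.
Row 2: 8 + 20 + 19 + 1 + 48 = 96, so its missing entry is 105 − 96 = 9.

b = 9, m = 19, k = 31, c = 2, q = -1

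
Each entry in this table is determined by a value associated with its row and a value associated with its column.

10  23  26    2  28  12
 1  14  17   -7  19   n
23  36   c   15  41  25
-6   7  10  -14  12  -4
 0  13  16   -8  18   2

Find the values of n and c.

The difference between any two rows is the same in every column — this is an addition table with the headers hidden.
Row 2 minus row 1 is 1 − 10 = -9, so its entry in column 6 is 12 + (-9) = 3.
Row 3 minus row 1 is 23 − 10 = 13, so its entry in column 3 is 26 + 13 = 39.

n = 3, c = 39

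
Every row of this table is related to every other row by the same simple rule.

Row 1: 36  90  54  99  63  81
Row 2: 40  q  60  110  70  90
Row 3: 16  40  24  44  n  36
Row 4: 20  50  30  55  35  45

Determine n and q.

Each row is a constant multiple of every other row — this is a multiplication table with the headers hidden.
Row 3 is 24/54 = 4/9 times row 1, so its entry in column 5 is 63 × 4/9 = 28.
Row 2 is 60/54 = 10/9 times row 1, so its entry in column 2 is 90 × 10/9 = 100.

n = 28, q = 100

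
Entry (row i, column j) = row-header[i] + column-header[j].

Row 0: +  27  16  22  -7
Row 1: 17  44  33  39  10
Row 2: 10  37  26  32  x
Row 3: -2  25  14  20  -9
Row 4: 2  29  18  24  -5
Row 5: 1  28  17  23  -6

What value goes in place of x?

3

10 + (-7) = 3.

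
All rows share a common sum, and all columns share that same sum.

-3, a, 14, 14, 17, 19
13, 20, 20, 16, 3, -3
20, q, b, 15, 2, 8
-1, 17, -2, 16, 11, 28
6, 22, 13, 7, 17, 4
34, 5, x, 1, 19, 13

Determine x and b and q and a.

Rows 2 and 4 both sum to 69, so that's the common total.
Row 1 has -3 + 14 + 14 + 17 + 19 = 61; the blank must be 69 − 61 = 8.
Column 2 has 8 + 20 + 17 + 22 + 5 = 72; the blank must be 69 − 72 = -3.
Row 3 has 20 − 3 + 15 + 2 + 8 = 42; the blank must be 69 − 42 = 27.
Row 6 has 34 + 5 + 1 + 19 + 13 = 72; the blank must be 69 − 72 = -3.

x = -3, b = 27, q = -3, a = 8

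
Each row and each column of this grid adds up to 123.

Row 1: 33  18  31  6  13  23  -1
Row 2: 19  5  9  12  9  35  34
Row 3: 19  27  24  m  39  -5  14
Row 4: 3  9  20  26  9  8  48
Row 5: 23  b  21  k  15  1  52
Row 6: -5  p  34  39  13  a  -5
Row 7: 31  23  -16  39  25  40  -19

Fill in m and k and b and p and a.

m = 5, k = -4, b = 15, p = 26, a = 21

The known cells in column 6 total 102, leaving 123 − 102 = 21 for the blank.
The known cells in row 6 total 97, leaving 123 − 97 = 26 for the blank.
The known cells in row 3 total 118, leaving 123 − 118 = 5 for the blank.
The known cells in column 4 total 127, leaving 123 − 127 = -4 for the blank.
The known cells in row 5 total 108, leaving 123 − 108 = 15 for the blank.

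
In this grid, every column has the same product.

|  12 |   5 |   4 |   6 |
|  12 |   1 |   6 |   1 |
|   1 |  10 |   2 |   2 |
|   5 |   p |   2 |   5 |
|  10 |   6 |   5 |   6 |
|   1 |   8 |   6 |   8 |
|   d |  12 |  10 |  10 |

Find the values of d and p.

d = 4, p = 1

Columns 3 and 4 each multiply to 28800, so every column has product 28800.
Column 1: 12×12×1×5×10×1 = 7200, so the missing entry is 28800 ÷ 7200 = 4.
Column 2: 5×1×10×6×8×12 = 28800, so the missing entry is 28800 ÷ 28800 = 1.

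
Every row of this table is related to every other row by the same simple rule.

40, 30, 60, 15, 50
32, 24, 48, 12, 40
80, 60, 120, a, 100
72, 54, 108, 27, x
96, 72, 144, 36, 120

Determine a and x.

Each row is a constant multiple of every other row — this is a multiplication table with the headers hidden.
Row 3 is 120/60 = 2/1 times row 1, so its entry in column 4 is 15 × 2/1 = 30.
Row 4 is 108/60 = 9/5 times row 1, so its entry in column 5 is 50 × 9/5 = 90.

a = 30, x = 90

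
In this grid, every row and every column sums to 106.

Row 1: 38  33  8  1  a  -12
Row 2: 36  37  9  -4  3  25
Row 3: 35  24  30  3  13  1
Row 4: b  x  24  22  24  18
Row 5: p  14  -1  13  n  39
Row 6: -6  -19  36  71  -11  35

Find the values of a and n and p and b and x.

The known cells in row 1 total 68, leaving 106 − 68 = 38 for the blank.
The known cells in column 5 total 67, leaving 106 − 67 = 39 for the blank.
The known cells in row 5 total 104, leaving 106 − 104 = 2 for the blank.
The known cells in column 2 total 89, leaving 106 − 89 = 17 for the blank.
The known cells in row 4 total 105, leaving 106 − 105 = 1 for the blank.

a = 38, n = 39, p = 2, b = 1, x = 17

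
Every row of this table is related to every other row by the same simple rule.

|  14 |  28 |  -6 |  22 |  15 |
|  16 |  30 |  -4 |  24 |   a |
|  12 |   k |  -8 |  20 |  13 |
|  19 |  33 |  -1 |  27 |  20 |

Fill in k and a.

The difference between any two rows is the same in every column — this is an addition table with the headers hidden.
Row 3 minus row 1 is 20 − 22 = -2, so its entry in column 2 is 28 + (-2) = 26.
Row 2 minus row 1 is 24 − 22 = 2, so its entry in column 5 is 15 + 2 = 17.

k = 26, a = 17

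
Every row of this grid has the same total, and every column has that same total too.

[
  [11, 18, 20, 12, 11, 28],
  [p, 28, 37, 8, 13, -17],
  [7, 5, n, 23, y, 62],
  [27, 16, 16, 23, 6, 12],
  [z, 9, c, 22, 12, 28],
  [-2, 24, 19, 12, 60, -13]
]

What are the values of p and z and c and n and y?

p = 31, z = 26, c = 3, n = 5, y = -2

Rows 1 and 4 both sum to 100, so that's the common total.
Column 5 has 11 + 13 + 6 + 12 + 60 = 102; the blank must be 100 − 102 = -2.
Row 3 has 7 + 5 + 23 − 2 + 62 = 95; the blank must be 100 − 95 = 5.
Column 3 has 20 + 37 + 5 + 16 + 19 = 97; the blank must be 100 − 97 = 3.
Row 5 has 9 + 3 + 22 + 12 + 28 = 74; the blank must be 100 − 74 = 26.
Row 2 has 28 + 37 + 8 + 13 − 17 = 69; the blank must be 100 − 69 = 31.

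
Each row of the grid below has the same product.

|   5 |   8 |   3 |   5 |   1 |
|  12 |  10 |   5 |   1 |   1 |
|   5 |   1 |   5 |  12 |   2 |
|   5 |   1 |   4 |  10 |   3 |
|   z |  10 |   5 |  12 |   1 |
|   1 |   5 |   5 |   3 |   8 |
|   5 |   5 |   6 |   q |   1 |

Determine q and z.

Rows 1 and 6 each multiply to 600, so every row has product 600.
Row 7: 5×5×6×1 = 150, so the missing entry is 600 ÷ 150 = 4.
Row 5: 10×5×12×1 = 600, so the missing entry is 600 ÷ 600 = 1.

q = 4, z = 1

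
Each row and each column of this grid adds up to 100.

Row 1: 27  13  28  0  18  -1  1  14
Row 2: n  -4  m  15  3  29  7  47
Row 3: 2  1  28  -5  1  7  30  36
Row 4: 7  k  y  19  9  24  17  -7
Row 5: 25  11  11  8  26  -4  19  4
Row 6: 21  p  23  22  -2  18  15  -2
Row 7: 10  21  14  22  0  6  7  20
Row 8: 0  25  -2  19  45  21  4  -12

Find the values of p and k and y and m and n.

The known cells in row 6 total 95, leaving 100 − 95 = 5 for the blank.
The known cells in column 2 total 72, leaving 100 − 72 = 28 for the blank.
The known cells in column 1 total 92, leaving 100 − 92 = 8 for the blank.
The known cells in row 2 total 105, leaving 100 − 105 = -5 for the blank.
The known cells in row 4 total 97, leaving 100 − 97 = 3 for the blank.

p = 5, k = 28, y = 3, m = -5, n = 8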